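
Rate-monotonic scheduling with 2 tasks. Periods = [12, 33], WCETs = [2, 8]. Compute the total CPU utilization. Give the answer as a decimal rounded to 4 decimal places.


Compute individual utilizations (exact fractions):
  Task 1: C/T = 2/12 = 1/6 (approx. 0.1667)
  Task 2: C/T = 8/33 (approx. 0.2424)
Total utilization U = 1/6 + 8/33 = 9/22
Rounded to 4 decimal places: U = 0.4091
RM (Liu & Layland) bound for 2 tasks = 0.828427; compare with U = 9/22 (approx. 0.409091)
U <= bound, so schedulable by RM sufficient condition.

0.4091


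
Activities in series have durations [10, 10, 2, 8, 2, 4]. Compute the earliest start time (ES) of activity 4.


Activity 4 starts after activities 1 through 3 complete.
Predecessor durations: [10, 10, 2]
ES = 10 + 10 + 2 = 22

22


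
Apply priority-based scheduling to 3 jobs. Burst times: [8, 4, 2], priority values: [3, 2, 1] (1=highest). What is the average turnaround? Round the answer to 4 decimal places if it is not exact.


Sort by priority (ascending = highest first):
Order: [(1, 2), (2, 4), (3, 8)]
Completion times:
  Priority 1, burst=2, C=2
  Priority 2, burst=4, C=6
  Priority 3, burst=8, C=14
Average turnaround = 22/3 = 7.3333

7.3333


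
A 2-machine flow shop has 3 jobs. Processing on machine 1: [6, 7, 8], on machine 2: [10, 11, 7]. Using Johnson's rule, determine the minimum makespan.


Apply Johnson's rule:
  Group 1 (a <= b): [(1, 6, 10), (2, 7, 11)]
  Group 2 (a > b): [(3, 8, 7)]
Optimal job order: [1, 2, 3]
Schedule:
  Job 1: M1 done at 6, M2 done at 16
  Job 2: M1 done at 13, M2 done at 27
  Job 3: M1 done at 21, M2 done at 34
Makespan = 34

34


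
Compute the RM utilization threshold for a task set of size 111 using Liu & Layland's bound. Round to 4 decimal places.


Compute 2^(1/111) = 1.0062641072
Subtract 1: 1.0062641072 - 1 = 0.0062641072
Multiply by n: 111 * 0.0062641072 = 0.6953158992
Round to 4 dp: 0.6953

0.6953


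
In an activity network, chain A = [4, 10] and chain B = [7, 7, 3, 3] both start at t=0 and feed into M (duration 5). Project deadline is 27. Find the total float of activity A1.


Forward pass: ES(A1) = sum of predecessors on chain A = 0
EF = ES + duration = 0 + 4 = 4
Backward pass: LF(M) = deadline = 27; LS(M) = 27 - 5 = 22
LF(A1) = LS(M) - sum(successors on chain A) = 22 - 10 = 12
LS = LF - duration = 12 - 4 = 8
Total float = LS - ES = 8 - 0 = 8

8


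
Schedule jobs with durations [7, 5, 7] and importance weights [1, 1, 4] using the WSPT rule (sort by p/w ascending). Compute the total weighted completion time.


Compute p/w ratios and sort ascending (WSPT): [(7, 4), (5, 1), (7, 1)]
Compute weighted completion times:
  Job (p=7,w=4): C=7, w*C=4*7=28
  Job (p=5,w=1): C=12, w*C=1*12=12
  Job (p=7,w=1): C=19, w*C=1*19=19
Total weighted completion time = 59

59


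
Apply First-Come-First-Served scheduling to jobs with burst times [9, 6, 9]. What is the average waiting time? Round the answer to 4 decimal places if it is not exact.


FCFS order (as given): [9, 6, 9]
Waiting times:
  Job 1: wait = 0
  Job 2: wait = 9
  Job 3: wait = 15
Sum of waiting times = 24
Average waiting time = 24/3 = 8.0

8.0


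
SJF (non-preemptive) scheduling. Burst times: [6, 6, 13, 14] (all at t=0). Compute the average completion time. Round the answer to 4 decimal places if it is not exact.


SJF order (ascending): [6, 6, 13, 14]
Completion times:
  Job 1: burst=6, C=6
  Job 2: burst=6, C=12
  Job 3: burst=13, C=25
  Job 4: burst=14, C=39
Average completion = 82/4 = 20.5

20.5


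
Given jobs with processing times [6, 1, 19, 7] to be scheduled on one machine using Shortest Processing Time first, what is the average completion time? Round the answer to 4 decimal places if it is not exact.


Sort jobs by processing time (SPT order): [1, 6, 7, 19]
Compute completion times sequentially:
  Job 1: processing = 1, completes at 1
  Job 2: processing = 6, completes at 7
  Job 3: processing = 7, completes at 14
  Job 4: processing = 19, completes at 33
Sum of completion times = 55
Average completion time = 55/4 = 13.75

13.75


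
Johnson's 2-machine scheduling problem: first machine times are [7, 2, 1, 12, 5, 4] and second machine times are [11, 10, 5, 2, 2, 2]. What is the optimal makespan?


Apply Johnson's rule:
  Group 1 (a <= b): [(3, 1, 5), (2, 2, 10), (1, 7, 11)]
  Group 2 (a > b): [(4, 12, 2), (5, 5, 2), (6, 4, 2)]
Optimal job order: [3, 2, 1, 4, 5, 6]
Schedule:
  Job 3: M1 done at 1, M2 done at 6
  Job 2: M1 done at 3, M2 done at 16
  Job 1: M1 done at 10, M2 done at 27
  Job 4: M1 done at 22, M2 done at 29
  Job 5: M1 done at 27, M2 done at 31
  Job 6: M1 done at 31, M2 done at 33
Makespan = 33

33


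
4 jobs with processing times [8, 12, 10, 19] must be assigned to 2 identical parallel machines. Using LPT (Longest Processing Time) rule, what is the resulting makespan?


Sort jobs in decreasing order (LPT): [19, 12, 10, 8]
Assign each job to the least loaded machine:
  Machine 1: jobs [19, 8], load = 27
  Machine 2: jobs [12, 10], load = 22
Makespan = max load = 27

27


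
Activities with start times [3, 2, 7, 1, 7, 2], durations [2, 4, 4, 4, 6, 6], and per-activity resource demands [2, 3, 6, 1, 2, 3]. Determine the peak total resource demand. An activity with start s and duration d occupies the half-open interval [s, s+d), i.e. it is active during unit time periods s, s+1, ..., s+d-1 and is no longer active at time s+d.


Each activity i is active on [start_i, start_i + duration_i).
Compute total resource usage per time slot:
  t=0: active resources = [], total = 0
  t=1: active resources = [1], total = 1
  t=2: active resources = [3, 1, 3], total = 7
  t=3: active resources = [2, 3, 1, 3], total = 9
  t=4: active resources = [2, 3, 1, 3], total = 9
  t=5: active resources = [3, 3], total = 6
  t=6: active resources = [3], total = 3
  t=7: active resources = [6, 2, 3], total = 11
  t=8: active resources = [6, 2], total = 8
  t=9: active resources = [6, 2], total = 8
  t=10: active resources = [6, 2], total = 8
  t=11: active resources = [2], total = 2
  t=12: active resources = [2], total = 2
Peak resource demand = 11

11


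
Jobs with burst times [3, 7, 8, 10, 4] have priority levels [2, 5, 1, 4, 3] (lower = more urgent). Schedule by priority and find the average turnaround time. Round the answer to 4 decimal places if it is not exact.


Sort by priority (ascending = highest first):
Order: [(1, 8), (2, 3), (3, 4), (4, 10), (5, 7)]
Completion times:
  Priority 1, burst=8, C=8
  Priority 2, burst=3, C=11
  Priority 3, burst=4, C=15
  Priority 4, burst=10, C=25
  Priority 5, burst=7, C=32
Average turnaround = 91/5 = 18.2

18.2


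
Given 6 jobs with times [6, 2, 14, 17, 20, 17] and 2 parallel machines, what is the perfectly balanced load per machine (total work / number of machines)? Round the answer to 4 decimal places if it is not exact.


Total processing time = 6 + 2 + 14 + 17 + 20 + 17 = 76
Number of machines = 2
Ideal balanced load = 76 / 2 = 38.0

38.0


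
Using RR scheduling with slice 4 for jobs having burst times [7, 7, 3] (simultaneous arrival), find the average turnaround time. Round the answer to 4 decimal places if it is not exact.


Time quantum = 4
Execution trace:
  J1 runs 4 units, time = 4
  J2 runs 4 units, time = 8
  J3 runs 3 units, time = 11
  J1 runs 3 units, time = 14
  J2 runs 3 units, time = 17
Finish times: [14, 17, 11]
Average turnaround = 42/3 = 14.0

14.0


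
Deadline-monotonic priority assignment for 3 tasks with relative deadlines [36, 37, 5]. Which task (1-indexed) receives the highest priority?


Sort tasks by relative deadline (ascending):
  Task 3: deadline = 5
  Task 1: deadline = 36
  Task 2: deadline = 37
Priority order (highest first): [3, 1, 2]
Highest priority task = 3

3


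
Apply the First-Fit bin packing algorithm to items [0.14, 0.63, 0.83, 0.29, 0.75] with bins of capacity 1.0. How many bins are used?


Place items sequentially using First-Fit:
  Item 0.14 -> new Bin 1
  Item 0.63 -> Bin 1 (now 0.77)
  Item 0.83 -> new Bin 2
  Item 0.29 -> new Bin 3
  Item 0.75 -> new Bin 4
Total bins used = 4

4


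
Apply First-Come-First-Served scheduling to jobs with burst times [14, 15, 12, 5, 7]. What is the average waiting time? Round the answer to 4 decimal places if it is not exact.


FCFS order (as given): [14, 15, 12, 5, 7]
Waiting times:
  Job 1: wait = 0
  Job 2: wait = 14
  Job 3: wait = 29
  Job 4: wait = 41
  Job 5: wait = 46
Sum of waiting times = 130
Average waiting time = 130/5 = 26.0

26.0


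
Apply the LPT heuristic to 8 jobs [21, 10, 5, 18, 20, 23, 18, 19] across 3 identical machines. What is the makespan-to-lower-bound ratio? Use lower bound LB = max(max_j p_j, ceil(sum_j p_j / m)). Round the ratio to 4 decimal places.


LPT order: [23, 21, 20, 19, 18, 18, 10, 5]
Machine loads after assignment: [41, 49, 44]
LPT makespan = 49
Lower bound = max(max_job, ceil(total/3)) = max(23, 45) = 45
Ratio = 49 / 45 = 1.0889

1.0889


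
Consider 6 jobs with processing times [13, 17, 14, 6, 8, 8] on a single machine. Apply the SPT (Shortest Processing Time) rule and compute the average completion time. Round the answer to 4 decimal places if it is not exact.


Sort jobs by processing time (SPT order): [6, 8, 8, 13, 14, 17]
Compute completion times sequentially:
  Job 1: processing = 6, completes at 6
  Job 2: processing = 8, completes at 14
  Job 3: processing = 8, completes at 22
  Job 4: processing = 13, completes at 35
  Job 5: processing = 14, completes at 49
  Job 6: processing = 17, completes at 66
Sum of completion times = 192
Average completion time = 192/6 = 32.0

32.0


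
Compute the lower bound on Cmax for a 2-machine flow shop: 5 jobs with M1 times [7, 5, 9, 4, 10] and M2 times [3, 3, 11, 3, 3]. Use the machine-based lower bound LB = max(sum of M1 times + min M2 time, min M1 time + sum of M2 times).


LB1 = sum(M1 times) + min(M2 times) = 35 + 3 = 38
LB2 = min(M1 times) + sum(M2 times) = 4 + 23 = 27
Lower bound = max(LB1, LB2) = max(38, 27) = 38

38


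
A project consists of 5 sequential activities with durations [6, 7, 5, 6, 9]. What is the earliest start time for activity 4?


Activity 4 starts after activities 1 through 3 complete.
Predecessor durations: [6, 7, 5]
ES = 6 + 7 + 5 = 18

18


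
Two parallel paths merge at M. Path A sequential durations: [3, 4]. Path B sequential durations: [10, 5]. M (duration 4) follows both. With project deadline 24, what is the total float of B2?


Forward pass: ES(B2) = sum of predecessors on chain B = 10
EF = ES + duration = 10 + 5 = 15
Backward pass: LF(M) = deadline = 24; LS(M) = 24 - 4 = 20
LF(B2) = LS(M) - sum(successors on chain B) = 20 - 0 = 20
LS = LF - duration = 20 - 5 = 15
Total float = LS - ES = 15 - 10 = 5

5


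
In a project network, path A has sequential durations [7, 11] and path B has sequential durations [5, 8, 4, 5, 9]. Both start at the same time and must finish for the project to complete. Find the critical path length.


Path A total = 7 + 11 = 18
Path B total = 5 + 8 + 4 + 5 + 9 = 31
Critical path = longest path = max(18, 31) = 31

31


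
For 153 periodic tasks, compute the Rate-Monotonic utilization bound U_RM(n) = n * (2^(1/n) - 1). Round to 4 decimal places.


Compute 2^(1/153) = 1.0045406514
Subtract 1: 1.0045406514 - 1 = 0.0045406514
Multiply by n: 153 * 0.0045406514 = 0.6947196642
Round to 4 dp: 0.6947

0.6947


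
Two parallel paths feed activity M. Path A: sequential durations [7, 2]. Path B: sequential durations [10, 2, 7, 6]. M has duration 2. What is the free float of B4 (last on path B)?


ES(B4) = sum of predecessors on chain B = 19
EF(B4) = ES + duration = 19 + 6 = 25
Successor of B4 is M. ES(M) = max(sum(A), sum(B)) = max(9, 25) = 25
Free float = ES(successor) - EF(current) = 25 - 25 = 0

0


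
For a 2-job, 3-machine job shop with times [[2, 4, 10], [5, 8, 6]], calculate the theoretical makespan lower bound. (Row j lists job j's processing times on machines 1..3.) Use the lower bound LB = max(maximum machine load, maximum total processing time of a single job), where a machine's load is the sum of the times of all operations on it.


Machine loads:
  Machine 1: 2 + 5 = 7
  Machine 2: 4 + 8 = 12
  Machine 3: 10 + 6 = 16
Max machine load = 16
Job totals:
  Job 1: 16
  Job 2: 19
Max job total = 19
Lower bound = max(16, 19) = 19

19


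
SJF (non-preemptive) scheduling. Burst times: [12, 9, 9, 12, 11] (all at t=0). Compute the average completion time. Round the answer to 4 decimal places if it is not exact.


SJF order (ascending): [9, 9, 11, 12, 12]
Completion times:
  Job 1: burst=9, C=9
  Job 2: burst=9, C=18
  Job 3: burst=11, C=29
  Job 4: burst=12, C=41
  Job 5: burst=12, C=53
Average completion = 150/5 = 30.0

30.0


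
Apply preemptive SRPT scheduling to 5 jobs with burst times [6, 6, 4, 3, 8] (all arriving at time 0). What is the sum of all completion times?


Since all jobs arrive at t=0, SRPT equals SPT ordering.
SPT order: [3, 4, 6, 6, 8]
Completion times:
  Job 1: p=3, C=3
  Job 2: p=4, C=7
  Job 3: p=6, C=13
  Job 4: p=6, C=19
  Job 5: p=8, C=27
Total completion time = 3 + 7 + 13 + 19 + 27 = 69

69


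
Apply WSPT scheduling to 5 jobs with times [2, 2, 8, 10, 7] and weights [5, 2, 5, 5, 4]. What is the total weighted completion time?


Compute p/w ratios and sort ascending (WSPT): [(2, 5), (2, 2), (8, 5), (7, 4), (10, 5)]
Compute weighted completion times:
  Job (p=2,w=5): C=2, w*C=5*2=10
  Job (p=2,w=2): C=4, w*C=2*4=8
  Job (p=8,w=5): C=12, w*C=5*12=60
  Job (p=7,w=4): C=19, w*C=4*19=76
  Job (p=10,w=5): C=29, w*C=5*29=145
Total weighted completion time = 299

299


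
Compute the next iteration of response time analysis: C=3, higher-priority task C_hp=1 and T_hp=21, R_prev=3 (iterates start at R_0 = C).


R_next = C + ceil(R_prev / T_hp) * C_hp
ceil(3 / 21) = ceil(0.1429) = 1
Interference = 1 * 1 = 1
R_next = 3 + 1 = 4

4


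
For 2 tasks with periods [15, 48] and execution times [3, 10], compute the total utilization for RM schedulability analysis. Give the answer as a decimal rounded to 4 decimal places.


Compute individual utilizations (exact fractions):
  Task 1: C/T = 3/15 = 1/5 (approx. 0.2)
  Task 2: C/T = 10/48 = 5/24 (approx. 0.2083)
Total utilization U = 1/5 + 5/24 = 49/120
Rounded to 4 decimal places: U = 0.4083
RM (Liu & Layland) bound for 2 tasks = 0.828427; compare with U = 49/120 (approx. 0.408333)
U <= bound, so schedulable by RM sufficient condition.

0.4083


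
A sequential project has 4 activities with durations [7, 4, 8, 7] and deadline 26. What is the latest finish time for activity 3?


LF(activity 3) = deadline - sum of successor durations
Successors: activities 4 through 4 with durations [7]
Sum of successor durations = 7
LF = 26 - 7 = 19

19


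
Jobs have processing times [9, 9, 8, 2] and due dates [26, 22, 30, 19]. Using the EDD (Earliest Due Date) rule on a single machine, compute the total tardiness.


Sort by due date (EDD order): [(2, 19), (9, 22), (9, 26), (8, 30)]
Compute completion times and tardiness:
  Job 1: p=2, d=19, C=2, tardiness=max(0,2-19)=0
  Job 2: p=9, d=22, C=11, tardiness=max(0,11-22)=0
  Job 3: p=9, d=26, C=20, tardiness=max(0,20-26)=0
  Job 4: p=8, d=30, C=28, tardiness=max(0,28-30)=0
Total tardiness = 0

0


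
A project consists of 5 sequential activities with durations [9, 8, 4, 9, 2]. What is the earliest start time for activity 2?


Activity 2 starts after activities 1 through 1 complete.
Predecessor durations: [9]
ES = 9 = 9

9


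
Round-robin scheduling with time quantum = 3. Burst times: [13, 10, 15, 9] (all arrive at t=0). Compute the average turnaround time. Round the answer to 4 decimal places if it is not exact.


Time quantum = 3
Execution trace:
  J1 runs 3 units, time = 3
  J2 runs 3 units, time = 6
  J3 runs 3 units, time = 9
  J4 runs 3 units, time = 12
  J1 runs 3 units, time = 15
  J2 runs 3 units, time = 18
  J3 runs 3 units, time = 21
  J4 runs 3 units, time = 24
  J1 runs 3 units, time = 27
  J2 runs 3 units, time = 30
  J3 runs 3 units, time = 33
  J4 runs 3 units, time = 36
  J1 runs 3 units, time = 39
  J2 runs 1 units, time = 40
  J3 runs 3 units, time = 43
  J1 runs 1 units, time = 44
  J3 runs 3 units, time = 47
Finish times: [44, 40, 47, 36]
Average turnaround = 167/4 = 41.75

41.75


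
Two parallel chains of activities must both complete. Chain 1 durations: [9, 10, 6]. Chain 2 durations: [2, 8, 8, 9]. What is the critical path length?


Path A total = 9 + 10 + 6 = 25
Path B total = 2 + 8 + 8 + 9 = 27
Critical path = longest path = max(25, 27) = 27

27


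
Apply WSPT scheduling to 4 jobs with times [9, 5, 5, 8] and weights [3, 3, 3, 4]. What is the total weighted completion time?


Compute p/w ratios and sort ascending (WSPT): [(5, 3), (5, 3), (8, 4), (9, 3)]
Compute weighted completion times:
  Job (p=5,w=3): C=5, w*C=3*5=15
  Job (p=5,w=3): C=10, w*C=3*10=30
  Job (p=8,w=4): C=18, w*C=4*18=72
  Job (p=9,w=3): C=27, w*C=3*27=81
Total weighted completion time = 198

198


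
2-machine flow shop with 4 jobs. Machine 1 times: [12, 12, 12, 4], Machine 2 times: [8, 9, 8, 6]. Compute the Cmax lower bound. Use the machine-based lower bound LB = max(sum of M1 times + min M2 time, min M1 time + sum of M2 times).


LB1 = sum(M1 times) + min(M2 times) = 40 + 6 = 46
LB2 = min(M1 times) + sum(M2 times) = 4 + 31 = 35
Lower bound = max(LB1, LB2) = max(46, 35) = 46

46


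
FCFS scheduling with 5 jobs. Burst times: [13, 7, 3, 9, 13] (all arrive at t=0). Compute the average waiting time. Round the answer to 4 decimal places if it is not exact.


FCFS order (as given): [13, 7, 3, 9, 13]
Waiting times:
  Job 1: wait = 0
  Job 2: wait = 13
  Job 3: wait = 20
  Job 4: wait = 23
  Job 5: wait = 32
Sum of waiting times = 88
Average waiting time = 88/5 = 17.6

17.6


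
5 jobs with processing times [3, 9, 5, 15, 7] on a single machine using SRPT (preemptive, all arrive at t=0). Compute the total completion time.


Since all jobs arrive at t=0, SRPT equals SPT ordering.
SPT order: [3, 5, 7, 9, 15]
Completion times:
  Job 1: p=3, C=3
  Job 2: p=5, C=8
  Job 3: p=7, C=15
  Job 4: p=9, C=24
  Job 5: p=15, C=39
Total completion time = 3 + 8 + 15 + 24 + 39 = 89

89


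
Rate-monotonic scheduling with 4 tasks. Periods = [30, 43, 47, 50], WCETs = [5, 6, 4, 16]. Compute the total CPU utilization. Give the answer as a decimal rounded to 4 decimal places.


Compute individual utilizations (exact fractions):
  Task 1: C/T = 5/30 = 1/6 (approx. 0.1667)
  Task 2: C/T = 6/43 (approx. 0.1395)
  Task 3: C/T = 4/47 (approx. 0.0851)
  Task 4: C/T = 16/50 = 8/25 (approx. 0.32)
Total utilization U = 1/6 + 6/43 + 4/47 + 8/25 = 215633/303150
Rounded to 4 decimal places: U = 0.7113
RM (Liu & Layland) bound for 4 tasks = 0.756828; compare with U = 215633/303150 (approx. 0.711308)
U <= bound, so schedulable by RM sufficient condition.

0.7113


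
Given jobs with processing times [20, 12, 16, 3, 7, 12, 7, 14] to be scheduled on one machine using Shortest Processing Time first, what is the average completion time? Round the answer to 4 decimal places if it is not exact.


Sort jobs by processing time (SPT order): [3, 7, 7, 12, 12, 14, 16, 20]
Compute completion times sequentially:
  Job 1: processing = 3, completes at 3
  Job 2: processing = 7, completes at 10
  Job 3: processing = 7, completes at 17
  Job 4: processing = 12, completes at 29
  Job 5: processing = 12, completes at 41
  Job 6: processing = 14, completes at 55
  Job 7: processing = 16, completes at 71
  Job 8: processing = 20, completes at 91
Sum of completion times = 317
Average completion time = 317/8 = 39.625

39.625


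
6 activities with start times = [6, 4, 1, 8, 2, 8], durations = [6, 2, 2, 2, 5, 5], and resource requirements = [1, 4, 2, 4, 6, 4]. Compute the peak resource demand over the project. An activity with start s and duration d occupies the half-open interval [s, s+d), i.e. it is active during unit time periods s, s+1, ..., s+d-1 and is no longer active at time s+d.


Each activity i is active on [start_i, start_i + duration_i).
Compute total resource usage per time slot:
  t=0: active resources = [], total = 0
  t=1: active resources = [2], total = 2
  t=2: active resources = [2, 6], total = 8
  t=3: active resources = [6], total = 6
  t=4: active resources = [4, 6], total = 10
  t=5: active resources = [4, 6], total = 10
  t=6: active resources = [1, 6], total = 7
  t=7: active resources = [1], total = 1
  t=8: active resources = [1, 4, 4], total = 9
  t=9: active resources = [1, 4, 4], total = 9
  t=10: active resources = [1, 4], total = 5
  t=11: active resources = [1, 4], total = 5
  t=12: active resources = [4], total = 4
Peak resource demand = 10

10


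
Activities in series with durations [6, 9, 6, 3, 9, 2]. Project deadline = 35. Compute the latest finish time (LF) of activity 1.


LF(activity 1) = deadline - sum of successor durations
Successors: activities 2 through 6 with durations [9, 6, 3, 9, 2]
Sum of successor durations = 29
LF = 35 - 29 = 6

6


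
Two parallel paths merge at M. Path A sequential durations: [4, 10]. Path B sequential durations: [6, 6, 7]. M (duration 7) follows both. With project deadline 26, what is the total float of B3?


Forward pass: ES(B3) = sum of predecessors on chain B = 12
EF = ES + duration = 12 + 7 = 19
Backward pass: LF(M) = deadline = 26; LS(M) = 26 - 7 = 19
LF(B3) = LS(M) - sum(successors on chain B) = 19 - 0 = 19
LS = LF - duration = 19 - 7 = 12
Total float = LS - ES = 12 - 12 = 0

0


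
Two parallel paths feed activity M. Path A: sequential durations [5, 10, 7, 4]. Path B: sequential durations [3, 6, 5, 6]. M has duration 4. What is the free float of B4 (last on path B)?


ES(B4) = sum of predecessors on chain B = 14
EF(B4) = ES + duration = 14 + 6 = 20
Successor of B4 is M. ES(M) = max(sum(A), sum(B)) = max(26, 20) = 26
Free float = ES(successor) - EF(current) = 26 - 20 = 6

6


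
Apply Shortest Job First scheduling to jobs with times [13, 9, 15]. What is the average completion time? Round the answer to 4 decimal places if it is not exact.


SJF order (ascending): [9, 13, 15]
Completion times:
  Job 1: burst=9, C=9
  Job 2: burst=13, C=22
  Job 3: burst=15, C=37
Average completion = 68/3 = 22.6667

22.6667


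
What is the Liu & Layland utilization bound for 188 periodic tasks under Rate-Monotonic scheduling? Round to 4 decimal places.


Compute 2^(1/188) = 1.0036937583
Subtract 1: 1.0036937583 - 1 = 0.0036937583
Multiply by n: 188 * 0.0036937583 = 0.6944265604
Round to 4 dp: 0.6944

0.6944


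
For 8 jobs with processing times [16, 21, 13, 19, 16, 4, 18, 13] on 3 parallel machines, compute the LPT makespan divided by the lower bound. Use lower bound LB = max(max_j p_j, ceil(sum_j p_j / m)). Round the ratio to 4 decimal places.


LPT order: [21, 19, 18, 16, 16, 13, 13, 4]
Machine loads after assignment: [47, 35, 38]
LPT makespan = 47
Lower bound = max(max_job, ceil(total/3)) = max(21, 40) = 40
Ratio = 47 / 40 = 1.175

1.175


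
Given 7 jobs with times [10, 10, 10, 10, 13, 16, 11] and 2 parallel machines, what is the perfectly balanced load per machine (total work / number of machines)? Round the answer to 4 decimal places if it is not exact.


Total processing time = 10 + 10 + 10 + 10 + 13 + 16 + 11 = 80
Number of machines = 2
Ideal balanced load = 80 / 2 = 40.0

40.0


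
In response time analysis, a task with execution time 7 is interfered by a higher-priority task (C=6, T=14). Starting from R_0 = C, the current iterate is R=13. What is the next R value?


R_next = C + ceil(R_prev / T_hp) * C_hp
ceil(13 / 14) = ceil(0.9286) = 1
Interference = 1 * 6 = 6
R_next = 7 + 6 = 13
R_next = R_prev, so the iteration has converged (response time = 13).

13


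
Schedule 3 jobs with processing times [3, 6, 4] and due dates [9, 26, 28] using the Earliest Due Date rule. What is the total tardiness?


Sort by due date (EDD order): [(3, 9), (6, 26), (4, 28)]
Compute completion times and tardiness:
  Job 1: p=3, d=9, C=3, tardiness=max(0,3-9)=0
  Job 2: p=6, d=26, C=9, tardiness=max(0,9-26)=0
  Job 3: p=4, d=28, C=13, tardiness=max(0,13-28)=0
Total tardiness = 0

0


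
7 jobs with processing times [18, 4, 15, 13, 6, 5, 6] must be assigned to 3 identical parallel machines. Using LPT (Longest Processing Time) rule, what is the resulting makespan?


Sort jobs in decreasing order (LPT): [18, 15, 13, 6, 6, 5, 4]
Assign each job to the least loaded machine:
  Machine 1: jobs [18, 5], load = 23
  Machine 2: jobs [15, 6], load = 21
  Machine 3: jobs [13, 6, 4], load = 23
Makespan = max load = 23

23


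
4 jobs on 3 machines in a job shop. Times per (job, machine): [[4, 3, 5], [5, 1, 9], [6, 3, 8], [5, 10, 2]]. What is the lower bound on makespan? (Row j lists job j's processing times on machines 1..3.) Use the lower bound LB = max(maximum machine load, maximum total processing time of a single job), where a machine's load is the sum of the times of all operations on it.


Machine loads:
  Machine 1: 4 + 5 + 6 + 5 = 20
  Machine 2: 3 + 1 + 3 + 10 = 17
  Machine 3: 5 + 9 + 8 + 2 = 24
Max machine load = 24
Job totals:
  Job 1: 12
  Job 2: 15
  Job 3: 17
  Job 4: 17
Max job total = 17
Lower bound = max(24, 17) = 24

24


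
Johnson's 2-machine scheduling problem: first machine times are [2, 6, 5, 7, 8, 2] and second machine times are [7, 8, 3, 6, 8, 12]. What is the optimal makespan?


Apply Johnson's rule:
  Group 1 (a <= b): [(1, 2, 7), (6, 2, 12), (2, 6, 8), (5, 8, 8)]
  Group 2 (a > b): [(4, 7, 6), (3, 5, 3)]
Optimal job order: [1, 6, 2, 5, 4, 3]
Schedule:
  Job 1: M1 done at 2, M2 done at 9
  Job 6: M1 done at 4, M2 done at 21
  Job 2: M1 done at 10, M2 done at 29
  Job 5: M1 done at 18, M2 done at 37
  Job 4: M1 done at 25, M2 done at 43
  Job 3: M1 done at 30, M2 done at 46
Makespan = 46

46


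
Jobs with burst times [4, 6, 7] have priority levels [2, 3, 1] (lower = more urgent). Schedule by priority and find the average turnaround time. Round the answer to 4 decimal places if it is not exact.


Sort by priority (ascending = highest first):
Order: [(1, 7), (2, 4), (3, 6)]
Completion times:
  Priority 1, burst=7, C=7
  Priority 2, burst=4, C=11
  Priority 3, burst=6, C=17
Average turnaround = 35/3 = 11.6667

11.6667


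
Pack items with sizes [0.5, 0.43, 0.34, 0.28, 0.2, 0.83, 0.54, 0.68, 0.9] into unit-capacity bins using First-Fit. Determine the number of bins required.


Place items sequentially using First-Fit:
  Item 0.5 -> new Bin 1
  Item 0.43 -> Bin 1 (now 0.93)
  Item 0.34 -> new Bin 2
  Item 0.28 -> Bin 2 (now 0.62)
  Item 0.2 -> Bin 2 (now 0.82)
  Item 0.83 -> new Bin 3
  Item 0.54 -> new Bin 4
  Item 0.68 -> new Bin 5
  Item 0.9 -> new Bin 6
Total bins used = 6

6


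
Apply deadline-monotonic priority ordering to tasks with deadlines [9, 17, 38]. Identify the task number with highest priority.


Sort tasks by relative deadline (ascending):
  Task 1: deadline = 9
  Task 2: deadline = 17
  Task 3: deadline = 38
Priority order (highest first): [1, 2, 3]
Highest priority task = 1

1


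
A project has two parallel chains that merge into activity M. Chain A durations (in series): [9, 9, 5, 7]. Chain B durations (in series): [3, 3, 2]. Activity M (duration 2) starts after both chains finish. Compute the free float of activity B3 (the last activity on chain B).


ES(B3) = sum of predecessors on chain B = 6
EF(B3) = ES + duration = 6 + 2 = 8
Successor of B3 is M. ES(M) = max(sum(A), sum(B)) = max(30, 8) = 30
Free float = ES(successor) - EF(current) = 30 - 8 = 22

22


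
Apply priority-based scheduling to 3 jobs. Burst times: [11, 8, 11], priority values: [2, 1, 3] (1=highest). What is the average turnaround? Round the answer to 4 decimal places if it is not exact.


Sort by priority (ascending = highest first):
Order: [(1, 8), (2, 11), (3, 11)]
Completion times:
  Priority 1, burst=8, C=8
  Priority 2, burst=11, C=19
  Priority 3, burst=11, C=30
Average turnaround = 57/3 = 19.0

19.0


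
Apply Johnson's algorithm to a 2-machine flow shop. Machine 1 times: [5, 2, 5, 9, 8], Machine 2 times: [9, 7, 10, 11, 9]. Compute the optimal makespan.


Apply Johnson's rule:
  Group 1 (a <= b): [(2, 2, 7), (1, 5, 9), (3, 5, 10), (5, 8, 9), (4, 9, 11)]
  Group 2 (a > b): []
Optimal job order: [2, 1, 3, 5, 4]
Schedule:
  Job 2: M1 done at 2, M2 done at 9
  Job 1: M1 done at 7, M2 done at 18
  Job 3: M1 done at 12, M2 done at 28
  Job 5: M1 done at 20, M2 done at 37
  Job 4: M1 done at 29, M2 done at 48
Makespan = 48

48


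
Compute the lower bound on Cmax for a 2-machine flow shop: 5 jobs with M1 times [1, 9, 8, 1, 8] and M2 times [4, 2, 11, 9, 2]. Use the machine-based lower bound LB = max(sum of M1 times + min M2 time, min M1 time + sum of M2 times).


LB1 = sum(M1 times) + min(M2 times) = 27 + 2 = 29
LB2 = min(M1 times) + sum(M2 times) = 1 + 28 = 29
Lower bound = max(LB1, LB2) = max(29, 29) = 29

29


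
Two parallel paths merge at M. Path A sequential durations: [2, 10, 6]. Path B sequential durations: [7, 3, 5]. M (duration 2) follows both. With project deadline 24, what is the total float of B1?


Forward pass: ES(B1) = sum of predecessors on chain B = 0
EF = ES + duration = 0 + 7 = 7
Backward pass: LF(M) = deadline = 24; LS(M) = 24 - 2 = 22
LF(B1) = LS(M) - sum(successors on chain B) = 22 - 8 = 14
LS = LF - duration = 14 - 7 = 7
Total float = LS - ES = 7 - 0 = 7

7


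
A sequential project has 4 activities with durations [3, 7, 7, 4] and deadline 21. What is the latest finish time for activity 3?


LF(activity 3) = deadline - sum of successor durations
Successors: activities 4 through 4 with durations [4]
Sum of successor durations = 4
LF = 21 - 4 = 17

17


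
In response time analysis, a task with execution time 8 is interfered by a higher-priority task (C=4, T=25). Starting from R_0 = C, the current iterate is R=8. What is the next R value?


R_next = C + ceil(R_prev / T_hp) * C_hp
ceil(8 / 25) = ceil(0.32) = 1
Interference = 1 * 4 = 4
R_next = 8 + 4 = 12

12


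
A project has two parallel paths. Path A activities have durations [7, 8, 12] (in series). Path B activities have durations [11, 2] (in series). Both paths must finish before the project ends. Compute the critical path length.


Path A total = 7 + 8 + 12 = 27
Path B total = 11 + 2 = 13
Critical path = longest path = max(27, 13) = 27

27


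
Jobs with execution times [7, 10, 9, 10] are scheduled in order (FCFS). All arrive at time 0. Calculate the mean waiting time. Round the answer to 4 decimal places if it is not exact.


FCFS order (as given): [7, 10, 9, 10]
Waiting times:
  Job 1: wait = 0
  Job 2: wait = 7
  Job 3: wait = 17
  Job 4: wait = 26
Sum of waiting times = 50
Average waiting time = 50/4 = 12.5

12.5


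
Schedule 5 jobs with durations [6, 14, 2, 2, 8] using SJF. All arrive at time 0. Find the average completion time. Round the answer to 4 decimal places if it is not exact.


SJF order (ascending): [2, 2, 6, 8, 14]
Completion times:
  Job 1: burst=2, C=2
  Job 2: burst=2, C=4
  Job 3: burst=6, C=10
  Job 4: burst=8, C=18
  Job 5: burst=14, C=32
Average completion = 66/5 = 13.2

13.2


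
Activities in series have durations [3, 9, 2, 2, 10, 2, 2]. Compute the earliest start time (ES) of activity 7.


Activity 7 starts after activities 1 through 6 complete.
Predecessor durations: [3, 9, 2, 2, 10, 2]
ES = 3 + 9 + 2 + 2 + 10 + 2 = 28

28


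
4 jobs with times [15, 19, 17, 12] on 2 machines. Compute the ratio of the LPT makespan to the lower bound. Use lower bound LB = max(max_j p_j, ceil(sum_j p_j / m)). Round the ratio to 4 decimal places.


LPT order: [19, 17, 15, 12]
Machine loads after assignment: [31, 32]
LPT makespan = 32
Lower bound = max(max_job, ceil(total/2)) = max(19, 32) = 32
Ratio = 32 / 32 = 1.0

1.0


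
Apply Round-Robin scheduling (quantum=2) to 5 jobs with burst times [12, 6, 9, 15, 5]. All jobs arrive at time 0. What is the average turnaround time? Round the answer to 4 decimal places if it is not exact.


Time quantum = 2
Execution trace:
  J1 runs 2 units, time = 2
  J2 runs 2 units, time = 4
  J3 runs 2 units, time = 6
  J4 runs 2 units, time = 8
  J5 runs 2 units, time = 10
  J1 runs 2 units, time = 12
  J2 runs 2 units, time = 14
  J3 runs 2 units, time = 16
  J4 runs 2 units, time = 18
  J5 runs 2 units, time = 20
  J1 runs 2 units, time = 22
  J2 runs 2 units, time = 24
  J3 runs 2 units, time = 26
  J4 runs 2 units, time = 28
  J5 runs 1 units, time = 29
  J1 runs 2 units, time = 31
  J3 runs 2 units, time = 33
  J4 runs 2 units, time = 35
  J1 runs 2 units, time = 37
  J3 runs 1 units, time = 38
  J4 runs 2 units, time = 40
  J1 runs 2 units, time = 42
  J4 runs 2 units, time = 44
  J4 runs 2 units, time = 46
  J4 runs 1 units, time = 47
Finish times: [42, 24, 38, 47, 29]
Average turnaround = 180/5 = 36.0

36.0


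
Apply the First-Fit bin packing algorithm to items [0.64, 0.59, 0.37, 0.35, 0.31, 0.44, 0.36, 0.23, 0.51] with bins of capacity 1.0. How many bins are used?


Place items sequentially using First-Fit:
  Item 0.64 -> new Bin 1
  Item 0.59 -> new Bin 2
  Item 0.37 -> Bin 2 (now 0.96)
  Item 0.35 -> Bin 1 (now 0.99)
  Item 0.31 -> new Bin 3
  Item 0.44 -> Bin 3 (now 0.75)
  Item 0.36 -> new Bin 4
  Item 0.23 -> Bin 3 (now 0.98)
  Item 0.51 -> Bin 4 (now 0.87)
Total bins used = 4

4


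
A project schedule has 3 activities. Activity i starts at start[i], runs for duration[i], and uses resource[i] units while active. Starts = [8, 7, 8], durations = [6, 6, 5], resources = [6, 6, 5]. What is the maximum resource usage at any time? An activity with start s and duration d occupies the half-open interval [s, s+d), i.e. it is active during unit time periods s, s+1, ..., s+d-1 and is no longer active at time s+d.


Each activity i is active on [start_i, start_i + duration_i).
Compute total resource usage per time slot:
  t=0: active resources = [], total = 0
  t=1: active resources = [], total = 0
  t=2: active resources = [], total = 0
  t=3: active resources = [], total = 0
  t=4: active resources = [], total = 0
  t=5: active resources = [], total = 0
  t=6: active resources = [], total = 0
  t=7: active resources = [6], total = 6
  t=8: active resources = [6, 6, 5], total = 17
  t=9: active resources = [6, 6, 5], total = 17
  t=10: active resources = [6, 6, 5], total = 17
  t=11: active resources = [6, 6, 5], total = 17
  t=12: active resources = [6, 6, 5], total = 17
  t=13: active resources = [6], total = 6
Peak resource demand = 17

17


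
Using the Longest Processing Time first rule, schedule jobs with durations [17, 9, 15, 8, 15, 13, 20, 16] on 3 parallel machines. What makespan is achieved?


Sort jobs in decreasing order (LPT): [20, 17, 16, 15, 15, 13, 9, 8]
Assign each job to the least loaded machine:
  Machine 1: jobs [20, 13], load = 33
  Machine 2: jobs [17, 15, 8], load = 40
  Machine 3: jobs [16, 15, 9], load = 40
Makespan = max load = 40

40


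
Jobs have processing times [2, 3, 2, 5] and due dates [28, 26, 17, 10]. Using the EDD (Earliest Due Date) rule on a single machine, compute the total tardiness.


Sort by due date (EDD order): [(5, 10), (2, 17), (3, 26), (2, 28)]
Compute completion times and tardiness:
  Job 1: p=5, d=10, C=5, tardiness=max(0,5-10)=0
  Job 2: p=2, d=17, C=7, tardiness=max(0,7-17)=0
  Job 3: p=3, d=26, C=10, tardiness=max(0,10-26)=0
  Job 4: p=2, d=28, C=12, tardiness=max(0,12-28)=0
Total tardiness = 0

0


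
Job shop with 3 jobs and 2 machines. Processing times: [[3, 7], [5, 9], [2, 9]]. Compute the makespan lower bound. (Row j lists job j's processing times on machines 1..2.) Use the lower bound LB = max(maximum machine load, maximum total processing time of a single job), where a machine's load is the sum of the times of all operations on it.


Machine loads:
  Machine 1: 3 + 5 + 2 = 10
  Machine 2: 7 + 9 + 9 = 25
Max machine load = 25
Job totals:
  Job 1: 10
  Job 2: 14
  Job 3: 11
Max job total = 14
Lower bound = max(25, 14) = 25

25


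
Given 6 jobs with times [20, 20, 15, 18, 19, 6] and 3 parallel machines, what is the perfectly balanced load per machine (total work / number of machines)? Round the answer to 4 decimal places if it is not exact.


Total processing time = 20 + 20 + 15 + 18 + 19 + 6 = 98
Number of machines = 3
Ideal balanced load = 98 / 3 = 32.6667

32.6667


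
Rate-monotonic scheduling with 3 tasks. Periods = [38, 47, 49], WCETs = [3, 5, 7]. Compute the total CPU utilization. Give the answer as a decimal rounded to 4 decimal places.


Compute individual utilizations (exact fractions):
  Task 1: C/T = 3/38 (approx. 0.0789)
  Task 2: C/T = 5/47 (approx. 0.1064)
  Task 3: C/T = 7/49 = 1/7 (approx. 0.1429)
Total utilization U = 3/38 + 5/47 + 1/7 = 4103/12502
Rounded to 4 decimal places: U = 0.3282
RM (Liu & Layland) bound for 3 tasks = 0.779763; compare with U = 4103/12502 (approx. 0.328187)
U <= bound, so schedulable by RM sufficient condition.

0.3282


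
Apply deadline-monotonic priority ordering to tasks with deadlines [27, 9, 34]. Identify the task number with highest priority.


Sort tasks by relative deadline (ascending):
  Task 2: deadline = 9
  Task 1: deadline = 27
  Task 3: deadline = 34
Priority order (highest first): [2, 1, 3]
Highest priority task = 2

2


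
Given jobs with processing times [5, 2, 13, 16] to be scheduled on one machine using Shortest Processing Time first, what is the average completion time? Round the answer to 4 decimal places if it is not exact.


Sort jobs by processing time (SPT order): [2, 5, 13, 16]
Compute completion times sequentially:
  Job 1: processing = 2, completes at 2
  Job 2: processing = 5, completes at 7
  Job 3: processing = 13, completes at 20
  Job 4: processing = 16, completes at 36
Sum of completion times = 65
Average completion time = 65/4 = 16.25

16.25


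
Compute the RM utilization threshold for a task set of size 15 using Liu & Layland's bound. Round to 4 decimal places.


Compute 2^(1/15) = 1.0472941228
Subtract 1: 1.0472941228 - 1 = 0.0472941228
Multiply by n: 15 * 0.0472941228 = 0.7094118420
Round to 4 dp: 0.7094

0.7094


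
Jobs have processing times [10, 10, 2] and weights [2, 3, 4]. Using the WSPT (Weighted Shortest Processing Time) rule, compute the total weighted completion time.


Compute p/w ratios and sort ascending (WSPT): [(2, 4), (10, 3), (10, 2)]
Compute weighted completion times:
  Job (p=2,w=4): C=2, w*C=4*2=8
  Job (p=10,w=3): C=12, w*C=3*12=36
  Job (p=10,w=2): C=22, w*C=2*22=44
Total weighted completion time = 88

88


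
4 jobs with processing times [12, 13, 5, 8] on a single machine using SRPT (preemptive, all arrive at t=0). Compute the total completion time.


Since all jobs arrive at t=0, SRPT equals SPT ordering.
SPT order: [5, 8, 12, 13]
Completion times:
  Job 1: p=5, C=5
  Job 2: p=8, C=13
  Job 3: p=12, C=25
  Job 4: p=13, C=38
Total completion time = 5 + 13 + 25 + 38 = 81

81


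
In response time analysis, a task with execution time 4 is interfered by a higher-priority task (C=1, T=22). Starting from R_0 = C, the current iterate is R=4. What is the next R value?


R_next = C + ceil(R_prev / T_hp) * C_hp
ceil(4 / 22) = ceil(0.1818) = 1
Interference = 1 * 1 = 1
R_next = 4 + 1 = 5

5


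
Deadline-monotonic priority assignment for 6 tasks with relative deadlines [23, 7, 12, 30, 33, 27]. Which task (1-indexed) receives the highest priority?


Sort tasks by relative deadline (ascending):
  Task 2: deadline = 7
  Task 3: deadline = 12
  Task 1: deadline = 23
  Task 6: deadline = 27
  Task 4: deadline = 30
  Task 5: deadline = 33
Priority order (highest first): [2, 3, 1, 6, 4, 5]
Highest priority task = 2

2


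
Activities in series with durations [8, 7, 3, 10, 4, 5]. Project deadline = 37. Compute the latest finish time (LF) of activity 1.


LF(activity 1) = deadline - sum of successor durations
Successors: activities 2 through 6 with durations [7, 3, 10, 4, 5]
Sum of successor durations = 29
LF = 37 - 29 = 8

8


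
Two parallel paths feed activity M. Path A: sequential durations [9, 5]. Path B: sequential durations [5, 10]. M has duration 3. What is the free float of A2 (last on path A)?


ES(A2) = sum of predecessors on chain A = 9
EF(A2) = ES + duration = 9 + 5 = 14
Successor of A2 is M. ES(M) = max(sum(A), sum(B)) = max(14, 15) = 15
Free float = ES(successor) - EF(current) = 15 - 14 = 1

1
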